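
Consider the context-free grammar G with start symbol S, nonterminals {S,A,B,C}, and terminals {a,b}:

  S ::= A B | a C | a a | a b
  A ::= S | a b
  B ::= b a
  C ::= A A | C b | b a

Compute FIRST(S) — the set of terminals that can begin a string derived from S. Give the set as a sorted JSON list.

Compute FIRST by fixpoint:
[1]
  A via A→a b: +{a}
  B via B→b a: +{b}
  C via C→A A: +{a}
  C via C→b a: +{b}
  S via S→A B: +{a}
  FIRST[S]={a}  FIRST[A]={a}  FIRST[B]={b}  FIRST[C]={a,b}
[2] (no change)
  FIRST[S]={a}  FIRST[A]={a}  FIRST[B]={b}  FIRST[C]={a,b}

FIRST(S) = ["a"]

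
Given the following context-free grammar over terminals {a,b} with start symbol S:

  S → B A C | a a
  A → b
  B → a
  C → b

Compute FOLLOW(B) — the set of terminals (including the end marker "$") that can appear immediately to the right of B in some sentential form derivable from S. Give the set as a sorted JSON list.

Compute FIRST by fixpoint:
iter 1:
  A via A→b: +{b}
  B via B→a: +{a}
  C via C→b: +{b}
  S via S→B A C: +{a}
  FIRST[S]={a}  FIRST[A]={b}  FIRST[B]={a}  FIRST[C]={b}
iter 2: — fixpoint
  FIRST[S]={a}  FIRST[A]={b}  FIRST[B]={a}  FIRST[C]={b}

Compute FOLLOW by fixpoint:
FOLLOW(S) := {$}
[1]
  S→B A C: FOLLOW(B) ⊇ FIRST(A) = {b}; new: +{b}
  S→B A C: FOLLOW(A) ⊇ FIRST(C) = {b}; new: +{b}
  S→B A C: FOLLOW(C) ⊇ FOLLOW(S) ⊇ {$}; new: +{$}
  S: {$}  A: {b}  B: {b}  C: {$}
[2] (stable)
  S: {$}  A: {b}  B: {b}  C: {$}

FOLLOW(B) = ["b"]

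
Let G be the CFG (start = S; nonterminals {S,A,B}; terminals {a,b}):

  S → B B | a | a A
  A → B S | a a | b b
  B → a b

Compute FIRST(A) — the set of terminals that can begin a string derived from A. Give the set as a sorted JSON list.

FIRST sets, iterate to fixpoint:
iter 1:
  A via A→a a: +{a}
  A via A→b b: +{b}
  B via B→a b: +{a}
  S via S→B B: +{a}
  FIRST[S]={a}  FIRST[A]={a,b}  FIRST[B]={a}
iter 2: (stable)
  FIRST[S]={a}  FIRST[A]={a,b}  FIRST[B]={a}

FIRST(A) = ["a", "b"]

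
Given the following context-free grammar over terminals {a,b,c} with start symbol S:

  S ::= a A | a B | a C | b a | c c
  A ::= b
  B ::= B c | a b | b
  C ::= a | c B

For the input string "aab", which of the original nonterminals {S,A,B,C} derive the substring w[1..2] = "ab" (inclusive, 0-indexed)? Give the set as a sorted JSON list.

CNF form of G:
  S -> T0 T0 | T1 A | T1 B | T1 C | T2 T1
  A -> b
  B -> B T0 | T1 T2 | b
  C -> T0 B | a
  T0 -> c
  T1 -> a
  T2 -> b

CYK table (by increasing span) (cells [i..j] with 1 ≤ i ≤ j ≤ 2 only):
  [1..1]={C,T1}  "a"  orig:{C}
  [2..2]={A,B,T2}  "b"  orig:{A,B}
  [1..2]={B,S}  "ab"

Original NTs in T[1,2] deriving "ab": ["B", "S"]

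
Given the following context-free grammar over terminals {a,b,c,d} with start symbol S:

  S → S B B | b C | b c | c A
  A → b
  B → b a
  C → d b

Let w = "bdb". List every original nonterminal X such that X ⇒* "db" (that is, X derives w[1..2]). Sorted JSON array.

CNF form of G:
  S -> S X4 | T0 C | T0 T3 | T3 A
  A -> b
  B -> T0 T1
  C -> T2 T0
  T0 -> b
  T1 -> a
  T2 -> d
  T3 -> c
  X4 -> B B

Fill CYK table bottom-up (cells [i..j] with 1 ≤ i ≤ j ≤ 2 only):
  [1..1]={T2}  "d"  orig:{}
  [2..2]={A,T0}  "b"  orig:{A}
  [1..2]={C}  "db"

Original NTs in T[1,2] deriving "db": ["C"]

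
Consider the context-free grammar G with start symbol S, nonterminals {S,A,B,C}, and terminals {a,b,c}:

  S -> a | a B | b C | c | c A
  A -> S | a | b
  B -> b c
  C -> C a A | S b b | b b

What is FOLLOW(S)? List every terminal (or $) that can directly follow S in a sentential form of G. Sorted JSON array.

Compute FIRST by fixpoint:
round 1:
  A via A→a: +{a}
  A via A→b: +{b}
  B via B→b c: +{b}
  C via C→b b: +{b}
  S via S→a: +{a}
  S via S→b C: +{b}
  S via S→c: +{c}
  S: {a,b,c}  A: {a,b}  B: {b}  C: {b}
round 2:
  A via A→S: +{c}
  C via C→S b b: +{a,c}
  S: {a,b,c}  A: {a,b,c}  B: {b}  C: {a,b,c}
round 3: (no change)
  S: {a,b,c}  A: {a,b,c}  B: {b}  C: {a,b,c}

FOLLOW sets:
initialize: $ ∈ FOLLOW(S)
iter 1:
  C→C a A: FOLLOW(C) ⊇ FIRST(a) = {a}; new: +{a}
  C→C a A: FOLLOW(A) ⊇ FOLLOW(C) ⊇ {a}; new: +{a}
  C→S b b: FOLLOW(S) ⊇ FIRST(b) = {b}; new: +{b}
  S→a B: FOLLOW(B) ⊇ FOLLOW(S) ⊇ {$,b}; new: +{$,b}
  S→b C: FOLLOW(C) ⊇ FOLLOW(S) ⊇ {$,b}; new: +{$,b}
  S→c A: FOLLOW(A) ⊇ FOLLOW(S) ⊇ {$,b}; new: +{$,b}
  FOLLOW[S]={$,b}  FOLLOW[A]={$,a,b}  FOLLOW[B]={$,b}  FOLLOW[C]={$,a,b}
iter 2:
  A→S: FOLLOW(S) ⊇ FOLLOW(A) ⊇ {$,a,b}; new: +{a}
  S→a B: FOLLOW(B) ⊇ FOLLOW(S) ⊇ {$,a,b}; new: +{a}
  FOLLOW[S]={$,a,b}  FOLLOW[A]={$,a,b}  FOLLOW[B]={$,a,b}  FOLLOW[C]={$,a,b}
iter 3: (stable)
  FOLLOW[S]={$,a,b}  FOLLOW[A]={$,a,b}  FOLLOW[B]={$,a,b}  FOLLOW[C]={$,a,b}

FOLLOW(S) = ["$", "a", "b"]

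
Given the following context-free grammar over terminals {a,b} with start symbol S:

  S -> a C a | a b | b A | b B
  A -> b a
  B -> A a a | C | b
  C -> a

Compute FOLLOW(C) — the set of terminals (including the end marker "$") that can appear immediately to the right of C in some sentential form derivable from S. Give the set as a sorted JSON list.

Compute FIRST by fixpoint:
[1]
  A via A→b a: +{b}
  B via B→A a a: +{b}
  C via C→a: +{a}
  S via S→a C a: +{a}
  S via S→b A: +{b}
  FIRST(S)={a,b}  FIRST(A)={b}  FIRST(B)={b}  FIRST(C)={a}
[2]
  B via B→C: +{a}
  FIRST(S)={a,b}  FIRST(A)={b}  FIRST(B)={a,b}  FIRST(C)={a}
[3] (stable)
  FIRST(S)={a,b}  FIRST(A)={b}  FIRST(B)={a,b}  FIRST(C)={a}

FOLLOW iteration:
seed FOLLOW(S) with $
pass 1:
  B→A a a: FOLLOW(A) ⊇ FIRST(a) = {a}; new: +{a}
  S→a C a: FOLLOW(C) ⊇ FIRST(a) = {a}; new: +{a}
  S→b A: FOLLOW(A) ⊇ FOLLOW(S) ⊇ {$}; new: +{$}
  S→b B: FOLLOW(B) ⊇ FOLLOW(S) ⊇ {$}; new: +{$}
  FOLLOW[S]={$}  FOLLOW[A]={$,a}  FOLLOW[B]={$}  FOLLOW[C]={a}
pass 2:
  B→C: FOLLOW(C) ⊇ FOLLOW(B) ⊇ {$}; new: +{$}
  FOLLOW[S]={$}  FOLLOW[A]={$,a}  FOLLOW[B]={$}  FOLLOW[C]={$,a}
pass 3: — fixpoint
  FOLLOW[S]={$}  FOLLOW[A]={$,a}  FOLLOW[B]={$}  FOLLOW[C]={$,a}

FOLLOW(C) = ["$", "a"]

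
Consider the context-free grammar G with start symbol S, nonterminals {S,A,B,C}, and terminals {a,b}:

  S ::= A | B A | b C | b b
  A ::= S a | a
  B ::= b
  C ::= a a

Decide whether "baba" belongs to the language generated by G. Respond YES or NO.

CNF form of G:
  S -> B A | S T0 | T1 C | T1 T1 | a
  A -> S T0 | a
  B -> b
  C -> T0 T0
  T0 -> a
  T1 -> b

CYK table (by increasing span):
  cell(0,0) b: {B,T1}  orig:{B}
  cell(1,1) a: {A,S,T0}  orig:{A,S}
  cell(2,2) b: {B,T1}  orig:{B}
  cell(3,3) a: {A,S,T0}  orig:{A,S}
  cell(0,1) ba: {S}
  cell(1,2) ab: ∅
  cell(2,3) ba: {S}
  cell(0,2) bab: ∅
  cell(1,3) aba: ∅
  cell(0,3) baba: ∅

S ∉ T[0,3] ⇒ NO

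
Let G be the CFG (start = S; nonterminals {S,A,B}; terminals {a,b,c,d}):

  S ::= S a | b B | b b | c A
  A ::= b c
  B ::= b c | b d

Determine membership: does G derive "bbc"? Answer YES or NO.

CNF form of G:
  S -> S T3 | T0 B | T0 T0 | T1 A
  A -> T0 T1
  B -> T0 T1 | T0 T2
  T0 -> b
  T1 -> c
  T2 -> d
  T3 -> a

Fill CYK table bottom-up:
  cell(0,0) b: {T0}  orig:{}
  cell(1,1) b: {T0}  orig:{}
  cell(2,2) c: {T1}  orig:{}
  cell(0,1) bb: {S}
  cell(1,2) bc: {A,B}
  cell(0,2) bbc: {S}

S ∈ T[0,2] ⇒ YES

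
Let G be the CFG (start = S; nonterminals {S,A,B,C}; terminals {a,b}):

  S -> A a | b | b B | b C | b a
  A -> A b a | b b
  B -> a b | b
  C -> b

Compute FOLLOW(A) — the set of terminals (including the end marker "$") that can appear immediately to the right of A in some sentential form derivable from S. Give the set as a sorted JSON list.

FIRST sets, iterate to fixpoint:
round 1:
  A via A→b b: +{b}
  B via B→a b: +{a}
  B via B→b: +{b}
  C via C→b: +{b}
  S via S→A a: +{b}
  FIRST(S)={b}  FIRST(A)={b}  FIRST(B)={a,b}  FIRST(C)={b}
round 2: (no change)
  FIRST(S)={b}  FIRST(A)={b}  FIRST(B)={a,b}  FIRST(C)={b}

FOLLOW iteration:
initialize: $ ∈ FOLLOW(S)
pass 1:
  A→A b a: FOLLOW(A) ⊇ FIRST(b) = {b}; new: +{b}
  S→A a: FOLLOW(A) ⊇ FIRST(a) = {a}; new: +{a}
  S→b B: FOLLOW(B) ⊇ FOLLOW(S) ⊇ {$}; new: +{$}
  S→b C: FOLLOW(C) ⊇ FOLLOW(S) ⊇ {$}; new: +{$}
  FOLLOW[S]={$}  FOLLOW[A]={a,b}  FOLLOW[B]={$}  FOLLOW[C]={$}
pass 2: — fixpoint
  FOLLOW[S]={$}  FOLLOW[A]={a,b}  FOLLOW[B]={$}  FOLLOW[C]={$}

FOLLOW(A) = ["a", "b"]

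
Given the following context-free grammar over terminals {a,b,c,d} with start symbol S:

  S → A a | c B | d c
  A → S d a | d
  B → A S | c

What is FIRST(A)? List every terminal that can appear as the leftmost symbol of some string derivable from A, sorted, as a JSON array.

FIRST sets, iterate to fixpoint:
iter 1:
  A via A→d: +{d}
  B via B→A S: +{d}
  B via B→c: +{c}
  S via S→A a: +{d}
  S via S→c B: +{c}
  FIRST[S]={c,d}  FIRST[A]={d}  FIRST[B]={c,d}
iter 2:
  A via A→S d a: +{c}
  FIRST[S]={c,d}  FIRST[A]={c,d}  FIRST[B]={c,d}
iter 3: — fixpoint
  FIRST[S]={c,d}  FIRST[A]={c,d}  FIRST[B]={c,d}

FIRST(A) = ["c", "d"]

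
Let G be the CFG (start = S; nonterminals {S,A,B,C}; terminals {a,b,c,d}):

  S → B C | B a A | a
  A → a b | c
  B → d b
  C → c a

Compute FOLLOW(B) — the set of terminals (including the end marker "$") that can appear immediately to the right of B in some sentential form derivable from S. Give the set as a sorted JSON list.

FIRST iteration:
iter 1:
  A via A→a b: +{a}
  A via A→c: +{c}
  B via B→d b: +{d}
  C via C→c a: +{c}
  S via S→B C: +{d}
  S via S→a: +{a}
  FIRST(S)={a,d}  FIRST(A)={a,c}  FIRST(B)={d}  FIRST(C)={c}
iter 2: — fixpoint
  FIRST(S)={a,d}  FIRST(A)={a,c}  FIRST(B)={d}  FIRST(C)={c}

FOLLOW iteration:
initialize: $ ∈ FOLLOW(S)
round 1:
  S→B C: FOLLOW(B) ⊇ FIRST(C) = {c}; new: +{c}
  S→B C: FOLLOW(C) ⊇ FOLLOW(S) ⊇ {$}; new: +{$}
  S→B a A: FOLLOW(B) ⊇ FIRST(a) = {a}; new: +{a}
  S→B a A: FOLLOW(A) ⊇ FOLLOW(S) ⊇ {$}; new: +{$}
  FOLLOW(S)={$}  FOLLOW(A)={$}  FOLLOW(B)={a,c}  FOLLOW(C)={$}
round 2: (no change)
  FOLLOW(S)={$}  FOLLOW(A)={$}  FOLLOW(B)={a,c}  FOLLOW(C)={$}

FOLLOW(B) = ["a", "c"]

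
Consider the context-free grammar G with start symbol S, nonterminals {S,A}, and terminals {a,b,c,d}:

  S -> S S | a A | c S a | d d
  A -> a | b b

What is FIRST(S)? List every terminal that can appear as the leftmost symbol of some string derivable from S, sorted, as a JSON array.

FIRST iteration:
iter 1:
  A via A→a: +{a}
  A via A→b b: +{b}
  S via S→a A: +{a}
  S via S→c S a: +{c}
  S via S→d d: +{d}
  FIRST(S)={a,c,d}  FIRST(A)={a,b}
iter 2: — fixpoint
  FIRST(S)={a,c,d}  FIRST(A)={a,b}

FIRST(S) = ["a", "c", "d"]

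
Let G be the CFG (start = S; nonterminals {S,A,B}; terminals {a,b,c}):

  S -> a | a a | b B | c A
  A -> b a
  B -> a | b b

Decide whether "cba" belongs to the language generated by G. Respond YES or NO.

CNF form of G:
  S -> T0 B | T1 T1 | T2 A | a
  A -> T0 T1
  B -> T0 T0 | a
  T0 -> b
  T1 -> a
  T2 -> c

Fill CYK table bottom-up:
  cell(0,0) c: {T2}  orig:{}
  cell(1,1) b: {T0}  orig:{}
  cell(2,2) a: {B,S,T1}  orig:{B,S}
  cell(0,1) cb: ∅
  cell(1,2) ba: {A,S}
  cell(0,2) cba: {S}

S ∈ T[0,2] ⇒ YES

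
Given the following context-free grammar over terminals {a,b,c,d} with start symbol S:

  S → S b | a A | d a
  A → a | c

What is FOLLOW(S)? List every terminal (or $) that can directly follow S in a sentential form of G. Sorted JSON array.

FIRST sets, iterate to fixpoint:
pass 1:
  A via A→a: +{a}
  A via A→c: +{c}
  S via S→a A: +{a}
  S via S→d a: +{d}
  S: {a,d}  A: {a,c}
pass 2: (no change)
  S: {a,d}  A: {a,c}

FOLLOW iteration:
initialize: $ ∈ FOLLOW(S)
iter 1:
  S→S b: FOLLOW(S) ⊇ FIRST(b) = {b}; new: +{b}
  S→a A: FOLLOW(A) ⊇ FOLLOW(S) ⊇ {$,b}; new: +{$,b}
  S: {$,b}  A: {$,b}
iter 2: — fixpoint
  S: {$,b}  A: {$,b}

FOLLOW(S) = ["$", "b"]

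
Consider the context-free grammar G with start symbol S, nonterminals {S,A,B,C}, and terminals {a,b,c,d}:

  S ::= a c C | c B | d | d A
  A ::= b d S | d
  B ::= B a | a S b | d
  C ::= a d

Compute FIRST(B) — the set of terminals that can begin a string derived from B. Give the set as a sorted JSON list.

FIRST sets, iterate to fixpoint:
iter 1:
  A via A→b d S: +{b}
  A via A→d: +{d}
  B via B→a S b: +{a}
  B via B→d: +{d}
  C via C→a d: +{a}
  S via S→a c C: +{a}
  S via S→c B: +{c}
  S via S→d: +{d}
  FIRST[S]={a,c,d}  FIRST[A]={b,d}  FIRST[B]={a,d}  FIRST[C]={a}
iter 2: done
  FIRST[S]={a,c,d}  FIRST[A]={b,d}  FIRST[B]={a,d}  FIRST[C]={a}

FIRST(B) = ["a", "d"]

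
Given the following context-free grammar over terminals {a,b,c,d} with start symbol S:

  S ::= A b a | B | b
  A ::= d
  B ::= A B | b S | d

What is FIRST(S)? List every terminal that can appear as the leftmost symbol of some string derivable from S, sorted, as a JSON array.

FIRST sets, iterate to fixpoint:
iter 1:
  A via A→d: +{d}
  B via B→A B: +{d}
  B via B→b S: +{b}
  S via S→A b a: +{d}
  S via S→B: +{b}
  FIRST[S]={b,d}  FIRST[A]={d}  FIRST[B]={b,d}
iter 2: — fixpoint
  FIRST[S]={b,d}  FIRST[A]={d}  FIRST[B]={b,d}

FIRST(S) = ["b", "d"]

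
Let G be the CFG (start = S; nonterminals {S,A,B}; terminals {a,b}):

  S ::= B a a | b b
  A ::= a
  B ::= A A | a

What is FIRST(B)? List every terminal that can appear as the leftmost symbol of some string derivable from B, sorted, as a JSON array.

FIRST iteration:
[1]
  A via A→a: +{a}
  B via B→A A: +{a}
  S via S→B a a: +{a}
  S via S→b b: +{b}
  FIRST(S)={a,b}  FIRST(A)={a}  FIRST(B)={a}
[2] (no change)
  FIRST(S)={a,b}  FIRST(A)={a}  FIRST(B)={a}

FIRST(B) = ["a"]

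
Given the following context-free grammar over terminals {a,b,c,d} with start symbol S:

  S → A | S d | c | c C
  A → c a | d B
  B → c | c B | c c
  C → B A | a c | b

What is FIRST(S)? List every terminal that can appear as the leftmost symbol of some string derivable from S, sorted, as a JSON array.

FIRST iteration:
[1]
  A via A→c a: +{c}
  A via A→d B: +{d}
  B via B→c: +{c}
  C via C→B A: +{c}
  C via C→a c: +{a}
  C via C→b: +{b}
  S via S→A: +{c,d}
  FIRST(S)={c,d}  FIRST(A)={c,d}  FIRST(B)={c}  FIRST(C)={a,b,c}
[2] — fixpoint
  FIRST(S)={c,d}  FIRST(A)={c,d}  FIRST(B)={c}  FIRST(C)={a,b,c}

FIRST(S) = ["c", "d"]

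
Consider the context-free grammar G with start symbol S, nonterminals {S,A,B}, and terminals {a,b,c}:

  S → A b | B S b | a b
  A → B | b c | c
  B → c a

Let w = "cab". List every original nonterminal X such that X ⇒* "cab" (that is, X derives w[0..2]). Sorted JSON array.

Convert to CNF:
  S -> A T0 | B X3 | T2 T0
  A -> T0 T1 | T1 T2 | c
  B -> T1 T2
  T0 -> b
  T1 -> c
  T2 -> a
  X3 -> S T0

Fill CYK table bottom-up (cells [i..j] with 0 ≤ i ≤ j ≤ 2 only):
  [0..0]={A,T1}  "c"  orig:{A}
  [1..1]={T2}  "a"  orig:{}
  [2..2]={T0}  "b"  orig:{}
  [0..1]={A,B}  "ca"
  [1..2]={S}  "ab"
  [0..2]={S}  "cab"

Original NTs in T[0,2] deriving "cab": ["S"]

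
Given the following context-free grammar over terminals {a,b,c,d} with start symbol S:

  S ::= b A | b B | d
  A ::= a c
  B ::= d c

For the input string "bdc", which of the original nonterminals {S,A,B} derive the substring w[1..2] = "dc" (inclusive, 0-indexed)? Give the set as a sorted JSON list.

Convert to CNF:
  S -> T3 A | T3 B | d
  A -> T0 T1
  B -> T2 T1
  T0 -> a
  T1 -> c
  T2 -> d
  T3 -> b

CYK table (by increasing span), restricted to cells inside w[1..2]:
  T[1,1] 'd' = {S,T2}  orig:{S}
  T[2,2] 'c' = {T1}  orig:{}
  T[1,2] 'dc' = {B}

Original NTs in T[1,2] deriving "dc": ["B"]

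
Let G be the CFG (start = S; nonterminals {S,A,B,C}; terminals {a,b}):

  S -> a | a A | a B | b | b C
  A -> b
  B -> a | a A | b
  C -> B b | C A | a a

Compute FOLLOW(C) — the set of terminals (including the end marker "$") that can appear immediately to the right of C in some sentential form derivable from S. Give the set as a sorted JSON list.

FIRST sets, iterate to fixpoint:
[1]
  A via A→b: +{b}
  B via B→a: +{a}
  B via B→b: +{b}
  C via C→B b: +{a,b}
  S via S→a: +{a}
  S via S→b: +{b}
  FIRST(S)={a,b}  FIRST(A)={b}  FIRST(B)={a,b}  FIRST(C)={a,b}
[2] (no change)
  FIRST(S)={a,b}  FIRST(A)={b}  FIRST(B)={a,b}  FIRST(C)={a,b}

FOLLOW iteration:
seed FOLLOW(S) with $
iter 1:
  C→B b: FOLLOW(B) ⊇ FIRST(b) = {b}; new: +{b}
  C→C A: FOLLOW(C) ⊇ FIRST(A) = {b}; new: +{b}
  C→C A: FOLLOW(A) ⊇ FOLLOW(C) ⊇ {b}; new: +{b}
  S→a A: FOLLOW(A) ⊇ FOLLOW(S) ⊇ {$}; new: +{$}
  S→a B: FOLLOW(B) ⊇ FOLLOW(S) ⊇ {$}; new: +{$}
  S→b C: FOLLOW(C) ⊇ FOLLOW(S) ⊇ {$}; new: +{$}
  FOLLOW[S]={$}  FOLLOW[A]={$,b}  FOLLOW[B]={$,b}  FOLLOW[C]={$,b}
iter 2: done
  FOLLOW[S]={$}  FOLLOW[A]={$,b}  FOLLOW[B]={$,b}  FOLLOW[C]={$,b}

FOLLOW(C) = ["$", "b"]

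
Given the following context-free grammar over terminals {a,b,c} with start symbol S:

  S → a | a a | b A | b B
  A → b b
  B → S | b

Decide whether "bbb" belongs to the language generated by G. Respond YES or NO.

CNF form of G:
  S -> T0 A | T0 B | T1 T1 | a
  A -> T0 T0
  B -> T0 A | T0 B | T1 T1 | a | b
  T0 -> b
  T1 -> a

CYK table (by increasing span):
  [0..0]={B,T0}  "b"  orig:{B}
  [1..1]={B,T0}  "b"  orig:{B}
  [2..2]={B,T0}  "b"  orig:{B}
  [0..1]={A,B,S}  "bb"
  [1..2]={A,B,S}  "bb"
  [0..2]={B,S}  "bbb"

S ∈ T[0,2] ⇒ YES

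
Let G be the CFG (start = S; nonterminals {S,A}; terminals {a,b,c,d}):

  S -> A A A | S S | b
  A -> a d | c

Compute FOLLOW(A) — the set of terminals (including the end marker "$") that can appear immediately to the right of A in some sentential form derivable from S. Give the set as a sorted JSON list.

FIRST iteration:
[1]
  A via A→a d: +{a}
  A via A→c: +{c}
  S via S→A A A: +{a,c}
  S via S→b: +{b}
  S: {a,b,c}  A: {a,c}
[2] — fixpoint
  S: {a,b,c}  A: {a,c}

Compute FOLLOW by fixpoint:
FOLLOW(S) := {$}
round 1:
  S→A A A: FOLLOW(A) ⊇ FIRST(A) = {a,c}; new: +{a,c}
  S→A A A: FOLLOW(A) ⊇ FOLLOW(S) ⊇ {$}; new: +{$}
  S→S S: FOLLOW(S) ⊇ FIRST(S) = {a,b,c}; new: +{a,b,c}
  S: {$,a,b,c}  A: {$,a,c}
round 2:
  S→A A A: FOLLOW(A) ⊇ FOLLOW(S) ⊇ {$,a,b,c}; new: +{b}
  S: {$,a,b,c}  A: {$,a,b,c}
round 3: — fixpoint
  S: {$,a,b,c}  A: {$,a,b,c}

FOLLOW(A) = ["$", "a", "b", "c"]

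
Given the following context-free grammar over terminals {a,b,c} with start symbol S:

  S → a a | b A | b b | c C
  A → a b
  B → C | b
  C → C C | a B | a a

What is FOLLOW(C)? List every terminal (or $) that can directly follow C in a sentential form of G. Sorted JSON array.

Compute FIRST by fixpoint:
pass 1:
  A via A→a b: +{a}
  B via B→b: +{b}
  C via C→a B: +{a}
  S via S→a a: +{a}
  S via S→b A: +{b}
  S via S→c C: +{c}
  FIRST(S)={a,b,c}  FIRST(A)={a}  FIRST(B)={b}  FIRST(C)={a}
pass 2:
  B via B→C: +{a}
  FIRST(S)={a,b,c}  FIRST(A)={a}  FIRST(B)={a,b}  FIRST(C)={a}
pass 3: (stable)
  FIRST(S)={a,b,c}  FIRST(A)={a}  FIRST(B)={a,b}  FIRST(C)={a}

Compute FOLLOW by fixpoint:
seed FOLLOW(S) with $
iter 1:
  C→C C: FOLLOW(C) ⊇ FIRST(C) = {a}; new: +{a}
  C→a B: FOLLOW(B) ⊇ FOLLOW(C) ⊇ {a}; new: +{a}
  S→b A: FOLLOW(A) ⊇ FOLLOW(S) ⊇ {$}; new: +{$}
  S→c C: FOLLOW(C) ⊇ FOLLOW(S) ⊇ {$}; new: +{$}
  FOLLOW[S]={$}  FOLLOW[A]={$}  FOLLOW[B]={a}  FOLLOW[C]={$,a}
iter 2:
  C→a B: FOLLOW(B) ⊇ FOLLOW(C) ⊇ {$,a}; new: +{$}
  FOLLOW[S]={$}  FOLLOW[A]={$}  FOLLOW[B]={$,a}  FOLLOW[C]={$,a}
iter 3: (stable)
  FOLLOW[S]={$}  FOLLOW[A]={$}  FOLLOW[B]={$,a}  FOLLOW[C]={$,a}

FOLLOW(C) = ["$", "a"]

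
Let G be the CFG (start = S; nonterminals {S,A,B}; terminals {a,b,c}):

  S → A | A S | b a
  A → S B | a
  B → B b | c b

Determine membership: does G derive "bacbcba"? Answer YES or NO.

Convert to CNF:
  S -> A S | S B | T0 T2 | a
  A -> S B | a
  B -> B T0 | T1 T0
  T0 -> b
  T1 -> c
  T2 -> a

CYK fill:
  cell(0,0) b: {T0}  orig:{}
  cell(1,1) a: {A,S,T2}  orig:{A,S}
  cell(2,2) c: {T1}  orig:{}
  cell(3,3) b: {T0}  orig:{}
  cell(4,4) c: {T1}  orig:{}
  cell(5,5) b: {T0}  orig:{}
  cell(6,6) a: {A,S,T2}  orig:{A,S}
  cell(0,1) ba: {S}
  cell(1,2) ac: ∅
  cell(2,3) cb: {B}
  cell(3,4) bc: ∅
  cell(4,5) cb: {B}
  cell(5,6) ba: {S}
  cell(0,2) bac: ∅
  cell(1,3) acb: {A,S}
  cell(2,4) cbc: ∅
  cell(3,5) bcb: ∅
  cell(4,6) cba: ∅
  cell(0,3) bacb: {A,S}
  cell(1,4) acbc: ∅
  cell(2,5) cbcb: ∅
  cell(3,6) bcba: ∅
  cell(0,4) bacbc: ∅
  cell(1,5) acbcb: {A,S}
  cell(2,6) cbcba: ∅
  cell(0,5) bacbcb: {A,S}
  cell(1,6) acbcba: {S}
  cell(0,6) bacbcba: {S}

S ∈ T[0,6] ⇒ YES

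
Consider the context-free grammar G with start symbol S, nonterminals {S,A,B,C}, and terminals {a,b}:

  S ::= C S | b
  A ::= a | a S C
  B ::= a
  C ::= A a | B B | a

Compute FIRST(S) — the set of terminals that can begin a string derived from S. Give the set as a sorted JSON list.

Compute FIRST by fixpoint:
iter 1:
  A via A→a: +{a}
  B via B→a: +{a}
  C via C→A a: +{a}
  S via S→C S: +{a}
  S via S→b: +{b}
  FIRST(S)={a,b}  FIRST(A)={a}  FIRST(B)={a}  FIRST(C)={a}
iter 2: done
  FIRST(S)={a,b}  FIRST(A)={a}  FIRST(B)={a}  FIRST(C)={a}

FIRST(S) = ["a", "b"]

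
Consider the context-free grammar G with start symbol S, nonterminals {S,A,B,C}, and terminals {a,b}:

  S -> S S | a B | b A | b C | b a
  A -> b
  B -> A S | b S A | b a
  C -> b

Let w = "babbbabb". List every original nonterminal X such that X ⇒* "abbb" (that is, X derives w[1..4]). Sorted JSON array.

CNF form of G:
  S -> S S | T0 A | T0 C | T0 T1 | T1 B
  A -> b
  B -> A S | T0 T1 | T0 X2
  C -> b
  T0 -> b
  T1 -> a
  X2 -> S A

CYK fill, restricted to cells inside w[1..4]:
  T[1,1] 'a' = {T1}  orig:{}
  T[2,2] 'b' = {A,C,T0}  orig:{A,C}
  T[3,3] 'b' = {A,C,T0}  orig:{A,C}
  T[4,4] 'b' = {A,C,T0}  orig:{A,C}
  T[1,2] 'ab' = ∅
  T[2,3] 'bb' = {S}
  T[3,4] 'bb' = {S}
  T[1,3] 'abb' = ∅
  T[2,4] 'bbb' = {B,X2}  orig:{B}
  T[1,4] 'abbb' = {S}

Original NTs in T[1,4] deriving "abbb": ["S"]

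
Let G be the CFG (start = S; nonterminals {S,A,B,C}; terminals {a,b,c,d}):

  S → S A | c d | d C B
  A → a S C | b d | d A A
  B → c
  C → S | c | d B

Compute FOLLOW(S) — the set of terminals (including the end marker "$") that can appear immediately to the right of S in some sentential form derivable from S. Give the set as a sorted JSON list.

FIRST iteration:
iter 1:
  A via A→a S C: +{a}
  A via A→b d: +{b}
  A via A→d A A: +{d}
  B via B→c: +{c}
  C via C→c: +{c}
  C via C→d B: +{d}
  S via S→c d: +{c}
  S via S→d C B: +{d}
  S: {c,d}  A: {a,b,d}  B: {c}  C: {c,d}
iter 2: done
  S: {c,d}  A: {a,b,d}  B: {c}  C: {c,d}

Compute FOLLOW by fixpoint:
seed FOLLOW(S) with $
pass 1:
  A→a S C: FOLLOW(S) ⊇ FIRST(C) = {c,d}; new: +{c,d}
  A→d A A: FOLLOW(A) ⊇ FIRST(A) = {a,b,d}; new: +{a,b,d}
  S→S A: FOLLOW(S) ⊇ FIRST(A) = {a,b,d}; new: +{a,b}
  S→S A: FOLLOW(A) ⊇ FOLLOW(S) ⊇ {$,a,b,c,d}; new: +{$,c}
  S→d C B: FOLLOW(C) ⊇ FIRST(B) = {c}; new: +{c}
  S→d C B: FOLLOW(B) ⊇ FOLLOW(S) ⊇ {$,a,b,c,d}; new: +{$,a,b,c,d}
  FOLLOW(S)={$,a,b,c,d}  FOLLOW(A)={$,a,b,c,d}  FOLLOW(B)={$,a,b,c,d}  FOLLOW(C)={c}
pass 2:
  A→a S C: FOLLOW(C) ⊇ FOLLOW(A) ⊇ {$,a,b,c,d}; new: +{$,a,b,d}
  FOLLOW(S)={$,a,b,c,d}  FOLLOW(A)={$,a,b,c,d}  FOLLOW(B)={$,a,b,c,d}  FOLLOW(C)={$,a,b,c,d}
pass 3: (stable)
  FOLLOW(S)={$,a,b,c,d}  FOLLOW(A)={$,a,b,c,d}  FOLLOW(B)={$,a,b,c,d}  FOLLOW(C)={$,a,b,c,d}

FOLLOW(S) = ["$", "a", "b", "c", "d"]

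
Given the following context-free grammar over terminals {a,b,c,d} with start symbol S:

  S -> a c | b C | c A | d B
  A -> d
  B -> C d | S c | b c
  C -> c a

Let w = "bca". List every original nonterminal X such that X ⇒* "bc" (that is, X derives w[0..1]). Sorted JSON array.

Convert to CNF:
  S -> T0 B | T1 A | T2 C | T3 T1
  A -> d
  B -> C T0 | S T1 | T2 T1
  C -> T1 T3
  T0 -> d
  T1 -> c
  T2 -> b
  T3 -> a

Fill CYK table bottom-up — only the sub-triangle for w[0..1]:
  T[0,0] 'b' = {T2}  orig:{}
  T[1,1] 'c' = {T1}  orig:{}
  T[0,1] 'bc' = {B}

Original NTs in T[0,1] deriving "bc": ["B"]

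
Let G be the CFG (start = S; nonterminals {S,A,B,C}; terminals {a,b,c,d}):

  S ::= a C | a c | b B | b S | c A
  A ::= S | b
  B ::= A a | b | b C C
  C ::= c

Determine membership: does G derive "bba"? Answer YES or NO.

CNF form of G:
  S -> T0 C | T0 T1 | T1 A | T2 B | T2 S
  A -> T0 C | T0 T1 | T1 A | T2 B | T2 S | b
  B -> A T0 | T2 X3 | b
  C -> c
  T0 -> a
  T1 -> c
  T2 -> b
  X3 -> C C

CYK fill:
  cell(0,0) b: {A,B,T2}  orig:{A,B}
  cell(1,1) b: {A,B,T2}  orig:{A,B}
  cell(2,2) a: {T0}  orig:{}
  cell(0,1) bb: {A,S}
  cell(1,2) ba: {B}
  cell(0,2) bba: {A,B,S}

S ∈ T[0,2] ⇒ YES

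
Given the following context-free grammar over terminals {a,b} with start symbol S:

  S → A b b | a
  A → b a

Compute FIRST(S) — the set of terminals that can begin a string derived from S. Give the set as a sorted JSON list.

FIRST sets, iterate to fixpoint:
iter 1:
  A via A→b a: +{b}
  S via S→A b b: +{b}
  S via S→a: +{a}
  S: {a,b}  A: {b}
iter 2: (stable)
  S: {a,b}  A: {b}

FIRST(S) = ["a", "b"]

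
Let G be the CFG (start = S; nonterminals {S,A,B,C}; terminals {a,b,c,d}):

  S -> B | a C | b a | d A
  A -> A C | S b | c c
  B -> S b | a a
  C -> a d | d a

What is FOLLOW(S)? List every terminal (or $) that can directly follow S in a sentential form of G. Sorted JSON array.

FIRST iteration:
[1]
  A via A→c c: +{c}
  B via B→a a: +{a}
  C via C→a d: +{a}
  C via C→d a: +{d}
  S via S→B: +{a}
  S via S→b a: +{b}
  S via S→d A: +{d}
  S: {a,b,d}  A: {c}  B: {a}  C: {a,d}
[2]
  A via A→S b: +{a,b,d}
  B via B→S b: +{b,d}
  S: {a,b,d}  A: {a,b,c,d}  B: {a,b,d}  C: {a,d}
[3] (stable)
  S: {a,b,d}  A: {a,b,c,d}  B: {a,b,d}  C: {a,d}

FOLLOW sets:
FOLLOW(S) := {$}
[1]
  A→A C: FOLLOW(A) ⊇ FIRST(C) = {a,d}; new: +{a,d}
  A→A C: FOLLOW(C) ⊇ FOLLOW(A) ⊇ {a,d}; new: +{a,d}
  A→S b: FOLLOW(S) ⊇ FIRST(b) = {b}; new: +{b}
  S→B: FOLLOW(B) ⊇ FOLLOW(S) ⊇ {$,b}; new: +{$,b}
  S→a C: FOLLOW(C) ⊇ FOLLOW(S) ⊇ {$,b}; new: +{$,b}
  S→d A: FOLLOW(A) ⊇ FOLLOW(S) ⊇ {$,b}; new: +{$,b}
  FOLLOW[S]={$,b}  FOLLOW[A]={$,a,b,d}  FOLLOW[B]={$,b}  FOLLOW[C]={$,a,b,d}
[2] done
  FOLLOW[S]={$,b}  FOLLOW[A]={$,a,b,d}  FOLLOW[B]={$,b}  FOLLOW[C]={$,a,b,d}

FOLLOW(S) = ["$", "b"]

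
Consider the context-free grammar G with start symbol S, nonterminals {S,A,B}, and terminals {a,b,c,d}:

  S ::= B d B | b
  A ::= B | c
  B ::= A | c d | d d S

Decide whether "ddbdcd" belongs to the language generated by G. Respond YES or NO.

CNF form of G:
  S -> B X4 | b
  A -> T0 T1 | T1 X2 | c
  B -> T0 T1 | T1 X3 | c
  T0 -> c
  T1 -> d
  X2 -> T1 S
  X3 -> T1 S
  X4 -> T1 B

CYK fill:
  cell(0,0) d: {T1}  orig:{}
  cell(1,1) d: {T1}  orig:{}
  cell(2,2) b: {S}
  cell(3,3) d: {T1}  orig:{}
  cell(4,4) c: {A,B,T0}  orig:{A,B}
  cell(5,5) d: {T1}  orig:{}
  cell(0,1) dd: ∅
  cell(1,2) db: {X2,X3}  orig:{}
  cell(2,3) bd: ∅
  cell(3,4) dc: {X4}  orig:{}
  cell(4,5) cd: {A,B}
  cell(0,2) ddb: {A,B}
  cell(1,3) dbd: ∅
  cell(2,4) bdc: ∅
  cell(3,5) dcd: {X4}  orig:{}
  cell(0,3) ddbd: ∅
  cell(1,4) dbdc: ∅
  cell(2,5) bdcd: ∅
  cell(0,4) ddbdc: {S}
  cell(1,5) dbdcd: ∅
  cell(0,5) ddbdcd: {S}

S ∈ T[0,5] ⇒ YES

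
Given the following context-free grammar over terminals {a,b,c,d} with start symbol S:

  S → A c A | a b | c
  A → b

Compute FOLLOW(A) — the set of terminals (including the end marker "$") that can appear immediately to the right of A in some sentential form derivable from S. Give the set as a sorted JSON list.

FIRST sets, iterate to fixpoint:
[1]
  A via A→b: +{b}
  S via S→A c A: +{b}
  S via S→a b: +{a}
  S via S→c: +{c}
  S: {a,b,c}  A: {b}
[2] — fixpoint
  S: {a,b,c}  A: {b}

FOLLOW iteration:
initialize: $ ∈ FOLLOW(S)
[1]
  S→A c A: FOLLOW(A) ⊇ FIRST(c) = {c}; new: +{c}
  S→A c A: FOLLOW(A) ⊇ FOLLOW(S) ⊇ {$}; new: +{$}
  S: {$}  A: {$,c}
[2] done
  S: {$}  A: {$,c}

FOLLOW(A) = ["$", "c"]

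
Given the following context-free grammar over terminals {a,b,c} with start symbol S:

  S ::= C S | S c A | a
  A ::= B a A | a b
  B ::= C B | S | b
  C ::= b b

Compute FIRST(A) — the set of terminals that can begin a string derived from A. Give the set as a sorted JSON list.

FIRST iteration:
pass 1:
  A via A→a b: +{a}
  B via B→b: +{b}
  C via C→b b: +{b}
  S via S→C S: +{b}
  S via S→a: +{a}
  FIRST(S)={a,b}  FIRST(A)={a}  FIRST(B)={b}  FIRST(C)={b}
pass 2:
  A via A→B a A: +{b}
  B via B→S: +{a}
  FIRST(S)={a,b}  FIRST(A)={a,b}  FIRST(B)={a,b}  FIRST(C)={b}
pass 3: — fixpoint
  FIRST(S)={a,b}  FIRST(A)={a,b}  FIRST(B)={a,b}  FIRST(C)={b}

FIRST(A) = ["a", "b"]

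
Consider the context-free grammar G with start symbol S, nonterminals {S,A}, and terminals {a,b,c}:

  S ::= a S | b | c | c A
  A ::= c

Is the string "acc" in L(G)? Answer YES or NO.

CNF form of G:
  S -> T0 S | T1 A | b | c
  A -> c
  T0 -> a
  T1 -> c

Fill CYK table bottom-up:
  cell(0,0) a: {T0}  orig:{}
  cell(1,1) c: {A,S,T1}  orig:{A,S}
  cell(2,2) c: {A,S,T1}  orig:{A,S}
  cell(0,1) ac: {S}
  cell(1,2) cc: {S}
  cell(0,2) acc: {S}

S ∈ T[0,2] ⇒ YES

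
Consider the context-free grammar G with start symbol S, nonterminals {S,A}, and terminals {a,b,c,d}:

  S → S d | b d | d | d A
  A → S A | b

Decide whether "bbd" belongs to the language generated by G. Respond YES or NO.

Convert to CNF:
  S -> S T0 | T0 A | T1 T0 | d
  A -> S A | b
  T0 -> d
  T1 -> b

Fill CYK table bottom-up:
  [0..0]={A,T1}  "b"  orig:{A}
  [1..1]={A,T1}  "b"  orig:{A}
  [2..2]={S,T0}  "d"  orig:{S}
  [0..1]=∅  "bb"
  [1..2]={S}  "bd"
  [0..2]=∅  "bbd"

S ∉ T[0,2] ⇒ NO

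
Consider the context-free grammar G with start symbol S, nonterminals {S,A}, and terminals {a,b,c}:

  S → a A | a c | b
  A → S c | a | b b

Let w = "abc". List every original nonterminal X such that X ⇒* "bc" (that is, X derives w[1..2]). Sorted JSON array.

Convert to CNF:
  S -> T2 A | T2 T0 | b
  A -> S T0 | T1 T1 | a
  T0 -> c
  T1 -> b
  T2 -> a

CYK fill — only the sub-triangle for w[1..2]:
  [1..1]={S,T1}  "b"  orig:{S}
  [2..2]={T0}  "c"  orig:{}
  [1..2]={A}  "bc"

Original NTs in T[1,2] deriving "bc": ["A"]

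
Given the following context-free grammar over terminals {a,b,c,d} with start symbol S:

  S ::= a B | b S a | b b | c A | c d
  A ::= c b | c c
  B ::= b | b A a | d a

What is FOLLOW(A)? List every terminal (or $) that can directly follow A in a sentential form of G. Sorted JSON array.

FIRST sets, iterate to fixpoint:
[1]
  A via A→c b: +{c}
  B via B→b: +{b}
  B via B→d a: +{d}
  S via S→a B: +{a}
  S via S→b S a: +{b}
  S via S→c A: +{c}
  FIRST(S)={a,b,c}  FIRST(A)={c}  FIRST(B)={b,d}
[2] (stable)
  FIRST(S)={a,b,c}  FIRST(A)={c}  FIRST(B)={b,d}

FOLLOW sets:
initialize: $ ∈ FOLLOW(S)
[1]
  B→b A a: FOLLOW(A) ⊇ FIRST(a) = {a}; new: +{a}
  S→a B: FOLLOW(B) ⊇ FOLLOW(S) ⊇ {$}; new: +{$}
  S→b S a: FOLLOW(S) ⊇ FIRST(a) = {a}; new: +{a}
  S→c A: FOLLOW(A) ⊇ FOLLOW(S) ⊇ {$,a}; new: +{$}
  S: {$,a}  A: {$,a}  B: {$}
[2]
  S→a B: FOLLOW(B) ⊇ FOLLOW(S) ⊇ {$,a}; new: +{a}
  S: {$,a}  A: {$,a}  B: {$,a}
[3] (no change)
  S: {$,a}  A: {$,a}  B: {$,a}

FOLLOW(A) = ["$", "a"]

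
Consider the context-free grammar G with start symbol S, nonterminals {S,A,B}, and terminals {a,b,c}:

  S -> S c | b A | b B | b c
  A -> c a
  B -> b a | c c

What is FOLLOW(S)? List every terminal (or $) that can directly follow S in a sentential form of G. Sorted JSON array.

FIRST sets, iterate to fixpoint:
[1]
  A via A→c a: +{c}
  B via B→b a: +{b}
  B via B→c c: +{c}
  S via S→b A: +{b}
  FIRST(S)={b}  FIRST(A)={c}  FIRST(B)={b,c}
[2] (no change)
  FIRST(S)={b}  FIRST(A)={c}  FIRST(B)={b,c}

FOLLOW iteration:
initialize: $ ∈ FOLLOW(S)
round 1:
  S→S c: FOLLOW(S) ⊇ FIRST(c) = {c}; new: +{c}
  S→b A: FOLLOW(A) ⊇ FOLLOW(S) ⊇ {$,c}; new: +{$,c}
  S→b B: FOLLOW(B) ⊇ FOLLOW(S) ⊇ {$,c}; new: +{$,c}
  FOLLOW[S]={$,c}  FOLLOW[A]={$,c}  FOLLOW[B]={$,c}
round 2: done
  FOLLOW[S]={$,c}  FOLLOW[A]={$,c}  FOLLOW[B]={$,c}

FOLLOW(S) = ["$", "c"]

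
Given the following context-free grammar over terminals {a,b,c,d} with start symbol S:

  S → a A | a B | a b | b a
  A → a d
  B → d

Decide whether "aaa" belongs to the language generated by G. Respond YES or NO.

CNF form of G:
  S -> T0 A | T0 B | T0 T2 | T2 T0
  A -> T0 T1
  B -> d
  T0 -> a
  T1 -> d
  T2 -> b

CYK table (by increasing span):
  T[0,0] 'a' = {T0}  orig:{}
  T[1,1] 'a' = {T0}  orig:{}
  T[2,2] 'a' = {T0}  orig:{}
  T[0,1] 'aa' = ∅
  T[1,2] 'aa' = ∅
  T[0,2] 'aaa' = ∅

S ∉ T[0,2] ⇒ NO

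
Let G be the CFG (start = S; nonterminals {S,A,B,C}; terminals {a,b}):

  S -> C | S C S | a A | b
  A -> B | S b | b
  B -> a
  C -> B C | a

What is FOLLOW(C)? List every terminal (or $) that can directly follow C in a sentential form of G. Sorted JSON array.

Compute FIRST by fixpoint:
round 1:
  A via A→b: +{b}
  B via B→a: +{a}
  C via C→B C: +{a}
  S via S→C: +{a}
  S via S→b: +{b}
  S: {a,b}  A: {b}  B: {a}  C: {a}
round 2:
  A via A→B: +{a}
  S: {a,b}  A: {a,b}  B: {a}  C: {a}
round 3: (no change)
  S: {a,b}  A: {a,b}  B: {a}  C: {a}

Compute FOLLOW by fixpoint:
initialize: $ ∈ FOLLOW(S)
iter 1:
  A→S b: FOLLOW(S) ⊇ FIRST(b) = {b}; new: +{b}
  C→B C: FOLLOW(B) ⊇ FIRST(C) = {a}; new: +{a}
  S→C: FOLLOW(C) ⊇ FOLLOW(S) ⊇ {$,b}; new: +{$,b}
  S→S C S: FOLLOW(S) ⊇ FIRST(C) = {a}; new: +{a}
  S→S C S: FOLLOW(C) ⊇ FIRST(S) = {a,b}; new: +{a}
  S→a A: FOLLOW(A) ⊇ FOLLOW(S) ⊇ {$,a,b}; new: +{$,a,b}
  FOLLOW[S]={$,a,b}  FOLLOW[A]={$,a,b}  FOLLOW[B]={a}  FOLLOW[C]={$,a,b}
iter 2:
  A→B: FOLLOW(B) ⊇ FOLLOW(A) ⊇ {$,a,b}; new: +{$,b}
  FOLLOW[S]={$,a,b}  FOLLOW[A]={$,a,b}  FOLLOW[B]={$,a,b}  FOLLOW[C]={$,a,b}
iter 3: (stable)
  FOLLOW[S]={$,a,b}  FOLLOW[A]={$,a,b}  FOLLOW[B]={$,a,b}  FOLLOW[C]={$,a,b}

FOLLOW(C) = ["$", "a", "b"]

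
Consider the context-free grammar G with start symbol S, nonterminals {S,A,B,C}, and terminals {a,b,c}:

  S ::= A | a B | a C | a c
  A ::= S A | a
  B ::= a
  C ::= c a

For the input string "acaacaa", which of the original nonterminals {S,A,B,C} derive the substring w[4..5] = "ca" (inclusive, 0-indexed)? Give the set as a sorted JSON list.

Convert to CNF:
  S -> S A | T1 B | T1 C | T1 T0 | a
  A -> S A | a
  B -> a
  C -> T0 T1
  T0 -> c
  T1 -> a

Fill CYK table bottom-up (cells [i..j] with 4 ≤ i ≤ j ≤ 5 only):
  T[4,4] 'c' = {T0}  orig:{}
  T[5,5] 'a' = {A,B,S,T1}  orig:{A,B,S}
  T[4,5] 'ca' = {C}

Original NTs in T[4,5] deriving "ca": ["C"]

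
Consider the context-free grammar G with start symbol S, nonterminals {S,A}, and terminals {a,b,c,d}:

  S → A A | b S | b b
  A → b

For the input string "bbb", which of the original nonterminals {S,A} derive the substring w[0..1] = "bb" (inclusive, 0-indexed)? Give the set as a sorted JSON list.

CNF form of G:
  S -> A A | T0 S | T0 T0
  A -> b
  T0 -> b

CYK fill — only the sub-triangle for w[0..1]:
  [0..0]={A,T0}  "b"  orig:{A}
  [1..1]={A,T0}  "b"  orig:{A}
  [0..1]={S}  "bb"

Original NTs in T[0,1] deriving "bb": ["S"]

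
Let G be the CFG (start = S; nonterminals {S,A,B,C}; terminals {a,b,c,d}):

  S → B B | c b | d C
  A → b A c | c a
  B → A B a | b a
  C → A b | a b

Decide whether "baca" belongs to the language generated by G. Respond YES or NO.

CNF form of G:
  S -> B B | T1 T0 | T3 C
  A -> T0 X4 | T1 T2
  B -> A X5 | T0 T2
  C -> A T0 | T2 T0
  T0 -> b
  T1 -> c
  T2 -> a
  T3 -> d
  X4 -> A T1
  X5 -> B T2

Fill CYK table bottom-up:
  [0..0]={T0}  "b"  orig:{}
  [1..1]={T2}  "a"  orig:{}
  [2..2]={T1}  "c"  orig:{}
  [3..3]={T2}  "a"  orig:{}
  [0..1]={B}  "ba"
  [1..2]=∅  "ac"
  [2..3]={A}  "ca"
  [0..2]=∅  "bac"
  [1..3]=∅  "aca"
  [0..3]=∅  "baca"

S ∉ T[0,3] ⇒ NO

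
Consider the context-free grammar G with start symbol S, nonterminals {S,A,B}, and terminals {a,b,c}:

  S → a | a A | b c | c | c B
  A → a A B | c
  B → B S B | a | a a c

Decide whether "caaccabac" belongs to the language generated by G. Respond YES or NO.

CNF form of G:
  S -> T0 A | T1 B | T2 T1 | a | c
  A -> T0 X3 | c
  B -> B X4 | T0 X5 | a
  T0 -> a
  T1 -> c
  T2 -> b
  X3 -> A B
  X4 -> S B
  X5 -> T0 T1

CYK fill:
  [0..0]={A,S,T1}  "c"  orig:{A,S}
  [1..1]={B,S,T0}  "a"  orig:{B,S}
  [2..2]={B,S,T0}  "a"  orig:{B,S}
  [3..3]={A,S,T1}  "c"  orig:{A,S}
  [4..4]={A,S,T1}  "c"  orig:{A,S}
  [5..5]={B,S,T0}  "a"  orig:{B,S}
  [6..6]={T2}  "b"  orig:{}
  [7..7]={B,S,T0}  "a"  orig:{B,S}
  [8..8]={A,S,T1}  "c"  orig:{A,S}
  [0..1]={S,X3,X4}  "ca"  orig:{S}
  [1..2]={X4}  "aa"  orig:{}
  [2..3]={S,X5}  "ac"  orig:{S}
  [3..4]=∅  "cc"
  [4..5]={S,X3,X4}  "ca"  orig:{S}
  [5..6]=∅  "ab"
  [6..7]=∅  "ba"
  [7..8]={S,X5}  "ac"  orig:{S}
  [0..2]={X4}  "caa"  orig:{}
  [1..3]={B}  "aac"
  [2..4]=∅  "acc"
  [3..5]=∅  "cca"
  [4..6]=∅  "cab"
  [5..7]=∅  "aba"
  [6..8]=∅  "bac"
  [0..3]={S,X3,X4}  "caac"  orig:{S}
  [1..4]=∅  "aacc"
  [2..5]=∅  "acca"
  [3..6]=∅  "ccab"
  [4..7]=∅  "caba"
  [5..8]=∅  "abac"
  [0..4]=∅  "caacc"
  [1..5]={B}  "aacca"
  [2..6]=∅  "accab"
  [3..7]=∅  "ccaba"
  [4..8]=∅  "cabac"
  [0..5]={S,X3,X4}  "caacca"  orig:{S}
  [1..6]=∅  "aaccab"
  [2..7]=∅  "accaba"
  [3..8]=∅  "ccabac"
  [0..6]=∅  "caaccab"
  [1..7]=∅  "aaccaba"
  [2..8]=∅  "accabac"
  [0..7]=∅  "caaccaba"
  [1..8]=∅  "aaccabac"
  [0..8]=∅  "caaccabac"

S ∉ T[0,8] ⇒ NO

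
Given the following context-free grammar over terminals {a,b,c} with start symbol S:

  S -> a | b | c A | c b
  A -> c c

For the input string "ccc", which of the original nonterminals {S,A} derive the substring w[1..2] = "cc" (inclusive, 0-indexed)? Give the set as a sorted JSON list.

CNF form of G:
  S -> T0 A | T0 T1 | a | b
  A -> T0 T0
  T0 -> c
  T1 -> b

CYK fill, restricted to cells inside w[1..2]:
  T[1,1] 'c' = {T0}  orig:{}
  T[2,2] 'c' = {T0}  orig:{}
  T[1,2] 'cc' = {A}

Original NTs in T[1,2] deriving "cc": ["A"]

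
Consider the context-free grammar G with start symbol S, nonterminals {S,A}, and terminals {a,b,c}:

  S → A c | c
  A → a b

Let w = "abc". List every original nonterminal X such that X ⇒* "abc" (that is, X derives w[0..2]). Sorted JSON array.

Convert to CNF:
  S -> A T2 | c
  A -> T0 T1
  T0 -> a
  T1 -> b
  T2 -> c

CYK table (by increasing span) (cells [i..j] with 0 ≤ i ≤ j ≤ 2 only):
  cell(0,0) a: {T0}  orig:{}
  cell(1,1) b: {T1}  orig:{}
  cell(2,2) c: {S,T2}  orig:{S}
  cell(0,1) ab: {A}
  cell(1,2) bc: ∅
  cell(0,2) abc: {S}

Original NTs in T[0,2] deriving "abc": ["S"]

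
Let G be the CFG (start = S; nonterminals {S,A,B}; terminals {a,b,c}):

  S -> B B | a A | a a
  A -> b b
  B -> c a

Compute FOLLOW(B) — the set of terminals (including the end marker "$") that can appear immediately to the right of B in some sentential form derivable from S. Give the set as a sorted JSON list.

Compute FIRST by fixpoint:
round 1:
  A via A→b b: +{b}
  B via B→c a: +{c}
  S via S→B B: +{c}
  S via S→a A: +{a}
  FIRST(S)={a,c}  FIRST(A)={b}  FIRST(B)={c}
round 2: — fixpoint
  FIRST(S)={a,c}  FIRST(A)={b}  FIRST(B)={c}

FOLLOW iteration:
FOLLOW(S) := {$}
round 1:
  S→B B: FOLLOW(B) ⊇ FIRST(B) = {c}; new: +{c}
  S→B B: FOLLOW(B) ⊇ FOLLOW(S) ⊇ {$}; new: +{$}
  S→a A: FOLLOW(A) ⊇ FOLLOW(S) ⊇ {$}; new: +{$}
  FOLLOW[S]={$}  FOLLOW[A]={$}  FOLLOW[B]={$,c}
round 2: (stable)
  FOLLOW[S]={$}  FOLLOW[A]={$}  FOLLOW[B]={$,c}

FOLLOW(B) = ["$", "c"]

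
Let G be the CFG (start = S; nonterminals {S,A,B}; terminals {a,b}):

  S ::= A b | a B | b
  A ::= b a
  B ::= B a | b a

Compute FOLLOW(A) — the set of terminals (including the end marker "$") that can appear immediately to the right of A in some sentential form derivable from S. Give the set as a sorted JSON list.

FIRST sets, iterate to fixpoint:
pass 1:
  A via A→b a: +{b}
  B via B→b a: +{b}
  S via S→A b: +{b}
  S via S→a B: +{a}
  FIRST(S)={a,b}  FIRST(A)={b}  FIRST(B)={b}
pass 2: (no change)
  FIRST(S)={a,b}  FIRST(A)={b}  FIRST(B)={b}

Compute FOLLOW by fixpoint:
initialize: $ ∈ FOLLOW(S)
pass 1:
  B→B a: FOLLOW(B) ⊇ FIRST(a) = {a}; new: +{a}
  S→A b: FOLLOW(A) ⊇ FIRST(b) = {b}; new: +{b}
  S→a B: FOLLOW(B) ⊇ FOLLOW(S) ⊇ {$}; new: +{$}
  S: {$}  A: {b}  B: {$,a}
pass 2: (no change)
  S: {$}  A: {b}  B: {$,a}

FOLLOW(A) = ["b"]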